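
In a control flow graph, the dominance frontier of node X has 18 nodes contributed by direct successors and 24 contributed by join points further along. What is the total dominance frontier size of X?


DF(X) = direct successor contributions + join point contributions
= 18 + 24 = 42

42


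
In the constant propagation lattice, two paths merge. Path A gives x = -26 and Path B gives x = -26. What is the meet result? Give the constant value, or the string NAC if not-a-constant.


Meet operation: if both paths give the same constant, result is that constant; if they differ, result is NAC (not-a-constant).
Path A: -26, Path B: -26 -> equal
Result: constant -> -26

-26


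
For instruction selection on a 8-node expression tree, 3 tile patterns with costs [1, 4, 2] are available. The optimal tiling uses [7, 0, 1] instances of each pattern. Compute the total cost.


Total cost = sum(count_i * cost_i)
= 7*1 + 0*4 + 1*2
= 9

9


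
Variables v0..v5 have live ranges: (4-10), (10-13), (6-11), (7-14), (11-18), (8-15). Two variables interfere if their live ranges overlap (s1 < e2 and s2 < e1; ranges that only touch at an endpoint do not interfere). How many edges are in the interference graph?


Check all pairs for overlapping intervals.
Two intervals (s1,e1) and (s2,e2) overlap if s1 < e2 and s2 < e1.
v0 (4-10) vs v1..v5: overlaps v2, v3, v5 -> 3
v1 (10-13) vs v2..v5: overlaps v2, v3, v4, v5 -> 4
v2 (6-11) vs v3..v5: overlaps v3, v5 -> 2
v3 (7-14) vs v4..v5: overlaps v4, v5 -> 2
v4 (11-18) vs v5: overlaps v5 -> 1
Total overlapping pairs = 3 + 4 + 2 + 2 + 1 = 12

12


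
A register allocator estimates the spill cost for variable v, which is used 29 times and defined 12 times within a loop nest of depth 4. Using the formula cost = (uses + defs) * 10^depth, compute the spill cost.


uses + defs = 29 + 12 = 41
10^4 = 10000
Spill cost = 41 * 10000 = 410000

410000


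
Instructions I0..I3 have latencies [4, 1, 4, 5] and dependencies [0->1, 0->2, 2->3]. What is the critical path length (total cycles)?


Compute longest path through dependency graph: dist(Ik) = max over predecessors of dist + latency(Ik).
dist(I0) = latency 4 = 4
dist(I1) = dist(I0) + 1 = 4 + 1 = 5
dist(I2) = dist(I0) + 4 = 4 + 4 = 8
dist(I3) = dist(I2) + 5 = 8 + 5 = 13
Critical path = max dist = 13

13


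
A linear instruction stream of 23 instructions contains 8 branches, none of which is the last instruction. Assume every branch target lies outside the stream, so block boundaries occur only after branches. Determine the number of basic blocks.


With no in-sequence branch targets, the leaders are the first instruction plus the instruction after each branch.
Number of basic blocks = branches + 1
= 8 + 1 = 9

9


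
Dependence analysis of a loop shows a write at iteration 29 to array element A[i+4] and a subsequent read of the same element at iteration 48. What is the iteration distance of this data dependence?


Distance = read iteration - write iteration
= 48 - 29 = 19

19


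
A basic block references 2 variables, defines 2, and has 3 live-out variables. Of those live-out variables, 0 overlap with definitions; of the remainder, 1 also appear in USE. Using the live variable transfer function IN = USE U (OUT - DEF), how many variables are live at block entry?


OUT - DEF: 3 - 0 = 3
|IN| = |USE| + |OUT - DEF| - |USE ∩ (OUT - DEF)| = 2 + 3 - 1 = 4

4


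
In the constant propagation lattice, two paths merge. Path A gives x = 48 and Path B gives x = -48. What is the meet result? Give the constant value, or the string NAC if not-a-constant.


Meet operation: if both paths give the same constant, result is that constant; if they differ, result is NAC (not-a-constant).
Path A: 48, Path B: -48 -> differ
Result: not-a-constant -> NAC

NAC


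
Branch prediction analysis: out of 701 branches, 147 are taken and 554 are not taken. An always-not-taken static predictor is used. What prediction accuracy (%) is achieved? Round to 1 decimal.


Predictor: always-not-taken
Correct predictions = 554
Accuracy = 554 / 701 * 100 = 79.0%

79.0


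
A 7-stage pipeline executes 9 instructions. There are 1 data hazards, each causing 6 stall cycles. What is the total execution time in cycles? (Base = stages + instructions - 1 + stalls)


Base cycles = 7 + 9 - 1 = 15
Total stalls = 1 * 6 = 6
Total = 15 + 6 = 21

21


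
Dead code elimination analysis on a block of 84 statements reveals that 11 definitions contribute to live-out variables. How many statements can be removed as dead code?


Dead code = total statements - live definitions
= 84 - 11 = 73

73


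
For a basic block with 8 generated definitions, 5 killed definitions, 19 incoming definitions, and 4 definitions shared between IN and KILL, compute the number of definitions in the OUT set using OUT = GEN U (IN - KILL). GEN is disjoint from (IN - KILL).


IN - KILL: 19 - 4 = 15 surviving definitions
OUT = GEN + surviving = 8 + 15 = 23

23


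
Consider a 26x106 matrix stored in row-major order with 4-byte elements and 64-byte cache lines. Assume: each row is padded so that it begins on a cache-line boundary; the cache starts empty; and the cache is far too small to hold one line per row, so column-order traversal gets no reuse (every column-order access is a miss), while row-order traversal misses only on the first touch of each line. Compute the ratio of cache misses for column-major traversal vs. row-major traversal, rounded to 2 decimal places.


Each row occupies 106 * 4 = 424 bytes and starts on a line boundary, so it spans ceil(424 / 64) = 7 cache lines.
Row-major traversal misses (one per line touched): 26 * ceil(106 * 4 / 64) = 182
Column-major traversal misses (no reuse, every access misses): 26 * 106 = 2756
Ratio = 2756 / 182 = 15.14

15.14


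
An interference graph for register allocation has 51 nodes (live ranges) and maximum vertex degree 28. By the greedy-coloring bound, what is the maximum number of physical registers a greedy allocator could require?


Greedy coloring never needs more than (max_degree + 1) colors: when coloring a vertex, at most max_degree neighbors are already colored.
Upper bound = 28 + 1 = 29

29


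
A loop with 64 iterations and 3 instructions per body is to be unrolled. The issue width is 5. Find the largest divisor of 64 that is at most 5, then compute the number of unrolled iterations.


Largest divisor of 64 <= 5 is 4
New iterations = 64 / 4 = 16

16


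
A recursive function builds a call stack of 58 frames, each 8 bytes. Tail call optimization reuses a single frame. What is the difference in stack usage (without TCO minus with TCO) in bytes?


Without TCO: 58 * 8 = 464 bytes
With TCO: reuse 1 frame = 8 bytes
Savings = 464 - 8 = 456

456


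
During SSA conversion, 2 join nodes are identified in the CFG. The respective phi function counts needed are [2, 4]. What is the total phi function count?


Total phi functions = sum of phi functions at each join node
= 2 + 4 = 6

6


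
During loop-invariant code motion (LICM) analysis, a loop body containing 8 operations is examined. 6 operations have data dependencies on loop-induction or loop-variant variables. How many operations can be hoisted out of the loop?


Invariant candidates = total - loop-dependent
= 8 - 6 = 2

2


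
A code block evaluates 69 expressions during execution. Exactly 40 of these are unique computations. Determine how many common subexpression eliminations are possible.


CSE count = total expressions - unique expressions
= 69 - 40 = 29

29


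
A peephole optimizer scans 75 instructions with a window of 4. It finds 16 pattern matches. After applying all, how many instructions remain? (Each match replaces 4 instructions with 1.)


Each match removes 3 instructions.
Total removed = 16 * 3 = 48
Remaining = 75 - 48 = 27

27


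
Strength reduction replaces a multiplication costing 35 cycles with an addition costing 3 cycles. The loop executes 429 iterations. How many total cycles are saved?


Per-iteration saving = 35 - 3 = 32
Total saved = 429 * 32 = 13728

13728


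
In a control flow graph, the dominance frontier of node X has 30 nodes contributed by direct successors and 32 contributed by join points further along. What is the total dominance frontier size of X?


DF(X) = direct successor contributions + join point contributions
= 30 + 32 = 62

62


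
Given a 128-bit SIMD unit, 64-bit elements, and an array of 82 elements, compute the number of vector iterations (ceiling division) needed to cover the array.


Width = 128 / 64 = 2 elements per vector op
Iterations = ceil(82 / 2) = 41

41


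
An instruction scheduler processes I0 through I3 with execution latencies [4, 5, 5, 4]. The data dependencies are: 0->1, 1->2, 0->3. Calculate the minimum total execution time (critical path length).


Compute longest path through dependency graph: dist(Ik) = max over predecessors of dist + latency(Ik).
dist(I0) = latency 4 = 4
dist(I1) = dist(I0) + 5 = 4 + 5 = 9
dist(I2) = dist(I1) + 5 = 9 + 5 = 14
dist(I3) = dist(I0) + 4 = 4 + 4 = 8
Critical path = max dist = 14

14


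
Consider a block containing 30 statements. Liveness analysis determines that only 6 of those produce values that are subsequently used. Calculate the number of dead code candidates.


Dead code = total statements - live definitions
= 30 - 6 = 24

24


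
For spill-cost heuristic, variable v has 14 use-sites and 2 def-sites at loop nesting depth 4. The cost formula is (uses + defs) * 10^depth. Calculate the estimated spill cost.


uses + defs = 14 + 2 = 16
10^4 = 10000
Spill cost = 16 * 10000 = 160000

160000


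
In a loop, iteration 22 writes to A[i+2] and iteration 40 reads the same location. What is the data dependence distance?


Distance = read iteration - write iteration
= 40 - 22 = 18

18


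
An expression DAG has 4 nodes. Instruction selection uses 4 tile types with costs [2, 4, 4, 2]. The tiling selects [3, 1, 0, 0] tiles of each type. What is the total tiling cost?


Total cost = sum(count_i * cost_i)
= 3*2 + 1*4 + 0*4 + 0*2
= 10

10


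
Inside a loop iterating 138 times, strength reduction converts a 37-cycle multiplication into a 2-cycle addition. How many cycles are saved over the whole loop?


Per-iteration saving = 37 - 2 = 35
Total saved = 138 * 35 = 4830

4830


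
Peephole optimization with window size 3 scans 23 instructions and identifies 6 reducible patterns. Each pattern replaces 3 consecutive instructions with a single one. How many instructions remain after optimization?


Each match removes 2 instructions.
Total removed = 6 * 2 = 12
Remaining = 23 - 12 = 11

11


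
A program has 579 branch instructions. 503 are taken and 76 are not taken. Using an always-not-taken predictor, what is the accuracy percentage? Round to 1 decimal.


Predictor: always-not-taken
Correct predictions = 76
Accuracy = 76 / 579 * 100 = 13.1%

13.1


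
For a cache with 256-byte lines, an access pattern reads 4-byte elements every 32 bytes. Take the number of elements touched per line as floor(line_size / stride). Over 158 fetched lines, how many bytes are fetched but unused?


Elements per line = floor(256 / 32) = 8
Bytes used per line = 8 * 4 = 32
Wasted per line = 256 - 32 = 224
Total wasted = 224 * 158 = 35392

35392


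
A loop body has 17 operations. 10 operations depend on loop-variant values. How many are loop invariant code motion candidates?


Invariant candidates = total - loop-dependent
= 17 - 10 = 7

7


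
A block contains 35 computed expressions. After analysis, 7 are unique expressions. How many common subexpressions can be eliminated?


CSE count = total expressions - unique expressions
= 35 - 7 = 28

28


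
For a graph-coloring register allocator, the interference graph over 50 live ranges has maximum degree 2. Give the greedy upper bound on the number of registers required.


Greedy coloring never needs more than (max_degree + 1) colors: when coloring a vertex, at most max_degree neighbors are already colored.
Upper bound = 2 + 1 = 3

3


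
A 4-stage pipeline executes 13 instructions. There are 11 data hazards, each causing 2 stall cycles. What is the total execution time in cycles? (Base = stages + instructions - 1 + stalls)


Base cycles = 4 + 13 - 1 = 16
Total stalls = 11 * 2 = 22
Total = 16 + 22 = 38

38


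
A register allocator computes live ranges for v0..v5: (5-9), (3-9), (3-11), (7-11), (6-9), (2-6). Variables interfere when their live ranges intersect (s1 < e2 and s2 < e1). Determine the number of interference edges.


Check all pairs for overlapping intervals.
Two intervals (s1,e1) and (s2,e2) overlap if s1 < e2 and s2 < e1.
v0 (5-9) vs v1..v5: overlaps v1, v2, v3, v4, v5 -> 5
v1 (3-9) vs v2..v5: overlaps v2, v3, v4, v5 -> 4
v2 (3-11) vs v3..v5: overlaps v3, v4, v5 -> 3
v3 (7-11) vs v4..v5: overlaps v4 -> 1
v4 (6-9) vs v5: overlaps none -> 0
Total overlapping pairs = 5 + 4 + 3 + 1 + 0 = 13

13


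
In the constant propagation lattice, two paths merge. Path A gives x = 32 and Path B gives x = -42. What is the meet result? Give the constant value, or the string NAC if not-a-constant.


Meet operation: if both paths give the same constant, result is that constant; if they differ, result is NAC (not-a-constant).
Path A: 32, Path B: -42 -> differ
Result: not-a-constant -> NAC

NAC


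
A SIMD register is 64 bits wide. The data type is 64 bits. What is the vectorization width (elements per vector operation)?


Width = SIMD bits / data type bits
= 64 / 64 = 1

1


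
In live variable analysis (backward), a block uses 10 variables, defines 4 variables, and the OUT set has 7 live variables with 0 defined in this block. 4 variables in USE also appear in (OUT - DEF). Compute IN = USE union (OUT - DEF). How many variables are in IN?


OUT - DEF: 7 - 0 = 7
|IN| = |USE| + |OUT - DEF| - |USE ∩ (OUT - DEF)| = 10 + 7 - 4 = 13

13


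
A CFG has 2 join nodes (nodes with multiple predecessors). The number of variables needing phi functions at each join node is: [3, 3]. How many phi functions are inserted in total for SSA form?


Total phi functions = sum of phi functions at each join node
= 3 + 3 = 6

6


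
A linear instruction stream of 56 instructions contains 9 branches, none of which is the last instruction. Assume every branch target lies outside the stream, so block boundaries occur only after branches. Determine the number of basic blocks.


With no in-sequence branch targets, the leaders are the first instruction plus the instruction after each branch.
Number of basic blocks = branches + 1
= 9 + 1 = 10

10


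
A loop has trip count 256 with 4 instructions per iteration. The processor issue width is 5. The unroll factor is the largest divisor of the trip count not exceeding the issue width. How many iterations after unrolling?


Largest divisor of 256 <= 5 is 4
New iterations = 256 / 4 = 64

64


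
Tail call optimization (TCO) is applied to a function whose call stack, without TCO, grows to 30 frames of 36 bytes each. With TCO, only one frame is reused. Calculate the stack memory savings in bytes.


Without TCO: 30 * 36 = 1080 bytes
With TCO: reuse 1 frame = 36 bytes
Savings = 1080 - 36 = 1044

1044


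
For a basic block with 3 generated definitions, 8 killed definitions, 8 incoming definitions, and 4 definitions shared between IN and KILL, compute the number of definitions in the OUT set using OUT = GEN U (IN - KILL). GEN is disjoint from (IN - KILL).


IN - KILL: 8 - 4 = 4 surviving definitions
OUT = GEN + surviving = 3 + 4 = 7

7


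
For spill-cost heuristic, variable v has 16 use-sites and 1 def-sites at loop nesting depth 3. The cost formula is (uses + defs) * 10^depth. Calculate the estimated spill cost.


uses + defs = 16 + 1 = 17
10^3 = 1000
Spill cost = 17 * 1000 = 17000

17000


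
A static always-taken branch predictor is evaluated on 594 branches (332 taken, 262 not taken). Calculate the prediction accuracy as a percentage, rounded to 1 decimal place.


Predictor: always-taken
Correct predictions = 332
Accuracy = 332 / 594 * 100 = 55.9%

55.9


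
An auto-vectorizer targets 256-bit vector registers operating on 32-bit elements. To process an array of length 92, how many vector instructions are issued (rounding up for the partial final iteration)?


Width = 256 / 32 = 8 elements per vector op
Iterations = ceil(92 / 8) = 12

12


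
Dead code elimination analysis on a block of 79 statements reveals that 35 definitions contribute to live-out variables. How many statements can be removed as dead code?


Dead code = total statements - live definitions
= 79 - 35 = 44

44


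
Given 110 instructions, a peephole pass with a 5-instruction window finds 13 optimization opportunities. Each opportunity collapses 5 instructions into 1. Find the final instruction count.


Each match removes 4 instructions.
Total removed = 13 * 4 = 52
Remaining = 110 - 52 = 58

58


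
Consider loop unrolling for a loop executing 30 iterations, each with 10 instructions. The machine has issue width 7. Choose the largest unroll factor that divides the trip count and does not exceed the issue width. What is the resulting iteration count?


Largest divisor of 30 <= 7 is 6
New iterations = 30 / 6 = 5

5


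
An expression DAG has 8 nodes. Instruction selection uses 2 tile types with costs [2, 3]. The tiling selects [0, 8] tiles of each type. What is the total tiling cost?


Total cost = sum(count_i * cost_i)
= 0*2 + 8*3
= 24

24


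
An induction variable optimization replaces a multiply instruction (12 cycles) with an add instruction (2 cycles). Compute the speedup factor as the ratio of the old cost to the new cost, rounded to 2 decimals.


Ratio = mult_cost / add_cost = 12 / 2 = 6.0

6.0


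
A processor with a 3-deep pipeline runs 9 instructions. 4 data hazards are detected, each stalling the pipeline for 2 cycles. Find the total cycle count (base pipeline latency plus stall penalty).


Base cycles = 3 + 9 - 1 = 11
Total stalls = 4 * 2 = 8
Total = 11 + 8 = 19

19


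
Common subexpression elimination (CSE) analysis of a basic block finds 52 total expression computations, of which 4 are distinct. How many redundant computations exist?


CSE count = total expressions - unique expressions
= 52 - 4 = 48

48


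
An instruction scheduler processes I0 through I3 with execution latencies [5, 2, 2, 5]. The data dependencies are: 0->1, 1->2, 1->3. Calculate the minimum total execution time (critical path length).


Compute longest path through dependency graph: dist(Ik) = max over predecessors of dist + latency(Ik).
dist(I0) = latency 5 = 5
dist(I1) = dist(I0) + 2 = 5 + 2 = 7
dist(I2) = dist(I1) + 2 = 7 + 2 = 9
dist(I3) = dist(I1) + 5 = 7 + 5 = 12
Critical path = max dist = 12

12


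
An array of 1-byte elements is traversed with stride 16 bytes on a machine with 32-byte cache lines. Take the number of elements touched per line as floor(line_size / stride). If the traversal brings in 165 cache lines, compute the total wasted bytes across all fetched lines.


Elements per line = floor(32 / 16) = 2
Bytes used per line = 2 * 1 = 2
Wasted per line = 32 - 2 = 30
Total wasted = 30 * 165 = 4950

4950


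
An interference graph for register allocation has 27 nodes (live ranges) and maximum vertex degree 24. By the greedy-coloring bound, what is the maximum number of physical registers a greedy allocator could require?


Greedy coloring never needs more than (max_degree + 1) colors: when coloring a vertex, at most max_degree neighbors are already colored.
Upper bound = 24 + 1 = 25

25


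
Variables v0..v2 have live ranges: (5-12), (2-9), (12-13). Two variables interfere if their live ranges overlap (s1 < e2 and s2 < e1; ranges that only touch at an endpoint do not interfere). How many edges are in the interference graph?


Check all pairs for overlapping intervals.
Two intervals (s1,e1) and (s2,e2) overlap if s1 < e2 and s2 < e1.
v0 (5-12) vs v1..v2: overlaps v1 -> 1
v1 (2-9) vs v2: overlaps none -> 0
Total overlapping pairs = 1 + 0 = 1

1


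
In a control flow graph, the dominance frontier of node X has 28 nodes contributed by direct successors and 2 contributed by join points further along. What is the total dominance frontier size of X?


DF(X) = direct successor contributions + join point contributions
= 28 + 2 = 30

30


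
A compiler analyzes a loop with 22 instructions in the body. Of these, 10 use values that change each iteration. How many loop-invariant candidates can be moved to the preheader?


Invariant candidates = total - loop-dependent
= 22 - 10 = 12

12


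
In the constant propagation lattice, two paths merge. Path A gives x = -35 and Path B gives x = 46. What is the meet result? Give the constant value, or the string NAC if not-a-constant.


Meet operation: if both paths give the same constant, result is that constant; if they differ, result is NAC (not-a-constant).
Path A: -35, Path B: 46 -> differ
Result: not-a-constant -> NAC

NAC


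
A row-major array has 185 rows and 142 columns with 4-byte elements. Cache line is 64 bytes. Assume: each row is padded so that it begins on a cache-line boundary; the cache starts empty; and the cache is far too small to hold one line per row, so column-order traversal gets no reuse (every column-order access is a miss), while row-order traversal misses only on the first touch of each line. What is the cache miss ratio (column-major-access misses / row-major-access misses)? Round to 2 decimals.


Each row occupies 142 * 4 = 568 bytes and starts on a line boundary, so it spans ceil(568 / 64) = 9 cache lines.
Row-major traversal misses (one per line touched): 185 * ceil(142 * 4 / 64) = 1665
Column-major traversal misses (no reuse, every access misses): 185 * 142 = 26270
Ratio = 26270 / 1665 = 15.78

15.78


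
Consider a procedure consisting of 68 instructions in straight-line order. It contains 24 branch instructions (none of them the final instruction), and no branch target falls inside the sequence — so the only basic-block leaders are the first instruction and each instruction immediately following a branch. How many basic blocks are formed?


With no in-sequence branch targets, the leaders are the first instruction plus the instruction after each branch.
Number of basic blocks = branches + 1
= 24 + 1 = 25

25


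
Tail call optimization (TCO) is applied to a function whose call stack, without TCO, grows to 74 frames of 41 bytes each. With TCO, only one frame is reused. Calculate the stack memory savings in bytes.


Without TCO: 74 * 41 = 3034 bytes
With TCO: reuse 1 frame = 41 bytes
Savings = 3034 - 41 = 2993

2993


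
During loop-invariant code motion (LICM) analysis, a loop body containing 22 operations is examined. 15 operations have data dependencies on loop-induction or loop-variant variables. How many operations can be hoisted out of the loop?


Invariant candidates = total - loop-dependent
= 22 - 15 = 7

7


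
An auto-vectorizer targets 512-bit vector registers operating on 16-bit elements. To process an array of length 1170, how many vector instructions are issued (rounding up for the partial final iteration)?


Width = 512 / 16 = 32 elements per vector op
Iterations = ceil(1170 / 32) = 37

37


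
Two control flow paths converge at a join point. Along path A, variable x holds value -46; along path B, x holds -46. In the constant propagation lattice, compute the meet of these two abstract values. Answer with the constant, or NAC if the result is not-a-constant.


Meet operation: if both paths give the same constant, result is that constant; if they differ, result is NAC (not-a-constant).
Path A: -46, Path B: -46 -> equal
Result: constant -> -46

-46


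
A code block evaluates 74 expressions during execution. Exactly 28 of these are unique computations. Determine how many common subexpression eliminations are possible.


CSE count = total expressions - unique expressions
= 74 - 28 = 46

46


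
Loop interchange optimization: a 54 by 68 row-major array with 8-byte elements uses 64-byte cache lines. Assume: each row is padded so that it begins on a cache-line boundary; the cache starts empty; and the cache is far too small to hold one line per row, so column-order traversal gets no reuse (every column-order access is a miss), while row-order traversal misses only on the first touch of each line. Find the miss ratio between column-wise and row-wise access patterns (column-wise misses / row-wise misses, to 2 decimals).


Each row occupies 68 * 8 = 544 bytes and starts on a line boundary, so it spans ceil(544 / 64) = 9 cache lines.
Row-major traversal misses (one per line touched): 54 * ceil(68 * 8 / 64) = 486
Column-major traversal misses (no reuse, every access misses): 54 * 68 = 3672
Ratio = 3672 / 486 = 7.56

7.56


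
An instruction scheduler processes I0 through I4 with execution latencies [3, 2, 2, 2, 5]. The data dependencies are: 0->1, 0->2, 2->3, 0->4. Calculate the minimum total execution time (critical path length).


Compute longest path through dependency graph: dist(Ik) = max over predecessors of dist + latency(Ik).
dist(I0) = latency 3 = 3
dist(I1) = dist(I0) + 2 = 3 + 2 = 5
dist(I2) = dist(I0) + 2 = 3 + 2 = 5
dist(I3) = dist(I2) + 2 = 5 + 2 = 7
dist(I4) = dist(I0) + 5 = 3 + 5 = 8
Critical path = max dist = 8

8


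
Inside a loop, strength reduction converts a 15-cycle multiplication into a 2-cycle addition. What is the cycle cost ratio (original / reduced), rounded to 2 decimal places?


Ratio = mult_cost / add_cost = 15 / 2 = 7.5

7.5


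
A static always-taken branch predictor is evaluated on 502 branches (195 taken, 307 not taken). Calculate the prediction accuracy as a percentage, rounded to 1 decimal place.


Predictor: always-taken
Correct predictions = 195
Accuracy = 195 / 502 * 100 = 38.8%

38.8


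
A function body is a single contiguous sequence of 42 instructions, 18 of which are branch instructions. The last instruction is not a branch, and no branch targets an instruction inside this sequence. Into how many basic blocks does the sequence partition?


With no in-sequence branch targets, the leaders are the first instruction plus the instruction after each branch.
Number of basic blocks = branches + 1
= 18 + 1 = 19

19


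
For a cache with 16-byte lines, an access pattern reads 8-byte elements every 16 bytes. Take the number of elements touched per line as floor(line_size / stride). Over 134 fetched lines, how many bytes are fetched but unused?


Elements per line = floor(16 / 16) = 1
Bytes used per line = 1 * 8 = 8
Wasted per line = 16 - 8 = 8
Total wasted = 8 * 134 = 1072

1072


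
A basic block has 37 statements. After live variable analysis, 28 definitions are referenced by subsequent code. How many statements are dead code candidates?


Dead code = total statements - live definitions
= 37 - 28 = 9

9


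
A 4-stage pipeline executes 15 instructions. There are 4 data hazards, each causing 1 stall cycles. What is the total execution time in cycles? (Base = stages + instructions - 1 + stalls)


Base cycles = 4 + 15 - 1 = 18
Total stalls = 4 * 1 = 4
Total = 18 + 4 = 22

22


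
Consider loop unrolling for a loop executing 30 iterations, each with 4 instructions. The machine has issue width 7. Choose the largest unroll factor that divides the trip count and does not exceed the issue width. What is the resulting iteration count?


Largest divisor of 30 <= 7 is 6
New iterations = 30 / 6 = 5

5


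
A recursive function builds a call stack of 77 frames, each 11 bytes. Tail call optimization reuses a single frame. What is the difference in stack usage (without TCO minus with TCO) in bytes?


Without TCO: 77 * 11 = 847 bytes
With TCO: reuse 1 frame = 11 bytes
Savings = 847 - 11 = 836

836


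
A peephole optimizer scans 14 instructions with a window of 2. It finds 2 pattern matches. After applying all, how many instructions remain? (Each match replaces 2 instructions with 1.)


Each match removes 1 instructions.
Total removed = 2 * 1 = 2
Remaining = 14 - 2 = 12

12


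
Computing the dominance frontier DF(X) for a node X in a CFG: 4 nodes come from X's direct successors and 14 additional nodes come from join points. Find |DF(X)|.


DF(X) = direct successor contributions + join point contributions
= 4 + 14 = 18

18


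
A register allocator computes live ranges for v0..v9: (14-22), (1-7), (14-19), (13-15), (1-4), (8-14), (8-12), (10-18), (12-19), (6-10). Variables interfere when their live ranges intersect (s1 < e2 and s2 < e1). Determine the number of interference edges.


Check all pairs for overlapping intervals.
Two intervals (s1,e1) and (s2,e2) overlap if s1 < e2 and s2 < e1.
v0 (14-22) vs v1..v9: overlaps v2, v3, v7, v8 -> 4
v1 (1-7) vs v2..v9: overlaps v4, v9 -> 2
v2 (14-19) vs v3..v9: overlaps v3, v7, v8 -> 3
v3 (13-15) vs v4..v9: overlaps v5, v7, v8 -> 3
v4 (1-4) vs v5..v9: overlaps none -> 0
v5 (8-14) vs v6..v9: overlaps v6, v7, v8, v9 -> 4
v6 (8-12) vs v7..v9: overlaps v7, v9 -> 2
v7 (10-18) vs v8..v9: overlaps v8 -> 1
v8 (12-19) vs v9: overlaps none -> 0
Total overlapping pairs = 4 + 2 + 3 + 3 + 0 + 4 + 2 + 1 + 0 = 19

19


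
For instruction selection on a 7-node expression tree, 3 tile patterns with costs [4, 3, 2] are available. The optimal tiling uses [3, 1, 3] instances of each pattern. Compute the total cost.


Total cost = sum(count_i * cost_i)
= 3*4 + 1*3 + 3*2
= 21

21


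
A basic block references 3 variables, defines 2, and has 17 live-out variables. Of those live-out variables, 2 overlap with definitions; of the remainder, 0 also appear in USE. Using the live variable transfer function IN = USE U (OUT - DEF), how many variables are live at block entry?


OUT - DEF: 17 - 2 = 15
|IN| = |USE| + |OUT - DEF| - |USE ∩ (OUT - DEF)| = 3 + 15 - 0 = 18

18


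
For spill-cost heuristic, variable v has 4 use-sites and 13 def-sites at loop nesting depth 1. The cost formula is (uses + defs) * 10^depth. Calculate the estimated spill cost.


uses + defs = 4 + 13 = 17
10^1 = 10
Spill cost = 17 * 10 = 170

170


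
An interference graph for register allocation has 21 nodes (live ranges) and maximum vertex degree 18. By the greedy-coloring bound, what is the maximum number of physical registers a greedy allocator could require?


Greedy coloring never needs more than (max_degree + 1) colors: when coloring a vertex, at most max_degree neighbors are already colored.
Upper bound = 18 + 1 = 19

19


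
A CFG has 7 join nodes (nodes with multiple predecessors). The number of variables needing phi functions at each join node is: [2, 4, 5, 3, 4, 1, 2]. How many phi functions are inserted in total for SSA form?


Total phi functions = sum of phi functions at each join node
= 2 + 4 + 5 + 3 + 4 + 1 + 2 = 21

21


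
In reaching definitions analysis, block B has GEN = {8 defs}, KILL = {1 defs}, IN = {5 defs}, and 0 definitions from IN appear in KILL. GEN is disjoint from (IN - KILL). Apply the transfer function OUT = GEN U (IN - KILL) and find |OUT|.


IN - KILL: 5 - 0 = 5 surviving definitions
OUT = GEN + surviving = 8 + 5 = 13

13


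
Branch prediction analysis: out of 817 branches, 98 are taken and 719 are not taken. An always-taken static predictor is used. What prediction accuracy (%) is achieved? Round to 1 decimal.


Predictor: always-taken
Correct predictions = 98
Accuracy = 98 / 817 * 100 = 12.0%

12.0


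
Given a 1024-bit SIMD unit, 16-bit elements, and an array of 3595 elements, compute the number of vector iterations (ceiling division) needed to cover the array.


Width = 1024 / 16 = 64 elements per vector op
Iterations = ceil(3595 / 64) = 57

57


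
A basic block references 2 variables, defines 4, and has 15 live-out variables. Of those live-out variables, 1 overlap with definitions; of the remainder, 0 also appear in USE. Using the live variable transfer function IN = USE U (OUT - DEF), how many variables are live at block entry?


OUT - DEF: 15 - 1 = 14
|IN| = |USE| + |OUT - DEF| - |USE ∩ (OUT - DEF)| = 2 + 14 - 0 = 16

16


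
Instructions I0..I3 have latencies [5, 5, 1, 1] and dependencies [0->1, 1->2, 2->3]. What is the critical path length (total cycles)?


Compute longest path through dependency graph: dist(Ik) = max over predecessors of dist + latency(Ik).
dist(I0) = latency 5 = 5
dist(I1) = dist(I0) + 5 = 5 + 5 = 10
dist(I2) = dist(I1) + 1 = 10 + 1 = 11
dist(I3) = dist(I2) + 1 = 11 + 1 = 12
Critical path = max dist = 12

12


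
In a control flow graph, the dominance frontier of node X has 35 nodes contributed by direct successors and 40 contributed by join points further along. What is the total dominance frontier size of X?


DF(X) = direct successor contributions + join point contributions
= 35 + 40 = 75

75


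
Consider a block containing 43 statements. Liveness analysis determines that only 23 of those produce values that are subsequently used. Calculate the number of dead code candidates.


Dead code = total statements - live definitions
= 43 - 23 = 20

20


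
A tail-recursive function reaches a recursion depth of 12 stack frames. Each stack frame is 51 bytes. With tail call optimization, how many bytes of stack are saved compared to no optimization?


Without TCO: 12 * 51 = 612 bytes
With TCO: reuse 1 frame = 51 bytes
Savings = 612 - 51 = 561

561


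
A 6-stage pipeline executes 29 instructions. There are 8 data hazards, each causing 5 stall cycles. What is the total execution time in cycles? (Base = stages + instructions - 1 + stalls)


Base cycles = 6 + 29 - 1 = 34
Total stalls = 8 * 5 = 40
Total = 34 + 40 = 74

74


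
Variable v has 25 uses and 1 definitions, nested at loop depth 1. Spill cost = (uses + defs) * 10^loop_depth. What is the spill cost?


uses + defs = 25 + 1 = 26
10^1 = 10
Spill cost = 26 * 10 = 260

260


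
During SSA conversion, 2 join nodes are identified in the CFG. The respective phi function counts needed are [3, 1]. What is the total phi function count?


Total phi functions = sum of phi functions at each join node
= 3 + 1 = 4

4


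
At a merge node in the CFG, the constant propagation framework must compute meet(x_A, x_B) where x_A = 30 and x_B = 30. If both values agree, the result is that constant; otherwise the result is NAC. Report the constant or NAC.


Meet operation: if both paths give the same constant, result is that constant; if they differ, result is NAC (not-a-constant).
Path A: 30, Path B: 30 -> equal
Result: constant -> 30

30


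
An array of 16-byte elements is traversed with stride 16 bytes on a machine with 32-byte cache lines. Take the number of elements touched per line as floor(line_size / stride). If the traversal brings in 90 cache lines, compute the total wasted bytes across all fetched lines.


Elements per line = floor(32 / 16) = 2
Bytes used per line = 2 * 16 = 32
Wasted per line = 32 - 32 = 0
Total wasted = 0 * 90 = 0

0


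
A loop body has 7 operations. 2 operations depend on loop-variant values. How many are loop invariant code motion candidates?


Invariant candidates = total - loop-dependent
= 7 - 2 = 5

5


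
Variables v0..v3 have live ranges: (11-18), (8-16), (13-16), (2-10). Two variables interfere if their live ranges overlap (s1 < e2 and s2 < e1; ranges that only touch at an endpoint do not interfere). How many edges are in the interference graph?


Check all pairs for overlapping intervals.
Two intervals (s1,e1) and (s2,e2) overlap if s1 < e2 and s2 < e1.
v0 (11-18) vs v1..v3: overlaps v1, v2 -> 2
v1 (8-16) vs v2..v3: overlaps v2, v3 -> 2
v2 (13-16) vs v3: overlaps none -> 0
Total overlapping pairs = 2 + 2 + 0 = 4

4


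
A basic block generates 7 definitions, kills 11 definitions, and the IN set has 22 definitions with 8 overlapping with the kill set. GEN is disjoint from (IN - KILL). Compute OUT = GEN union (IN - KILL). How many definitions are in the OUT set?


IN - KILL: 22 - 8 = 14 surviving definitions
OUT = GEN + surviving = 7 + 14 = 21

21


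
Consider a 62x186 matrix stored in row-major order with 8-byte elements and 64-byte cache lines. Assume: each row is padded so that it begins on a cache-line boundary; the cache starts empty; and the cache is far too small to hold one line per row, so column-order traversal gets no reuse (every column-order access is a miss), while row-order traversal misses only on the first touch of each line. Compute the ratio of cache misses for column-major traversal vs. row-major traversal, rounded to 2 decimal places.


Each row occupies 186 * 8 = 1488 bytes and starts on a line boundary, so it spans ceil(1488 / 64) = 24 cache lines.
Row-major traversal misses (one per line touched): 62 * ceil(186 * 8 / 64) = 1488
Column-major traversal misses (no reuse, every access misses): 62 * 186 = 11532
Ratio = 11532 / 1488 = 7.75

7.75


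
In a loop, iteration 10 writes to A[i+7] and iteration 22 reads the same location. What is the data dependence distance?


Distance = read iteration - write iteration
= 22 - 10 = 12

12


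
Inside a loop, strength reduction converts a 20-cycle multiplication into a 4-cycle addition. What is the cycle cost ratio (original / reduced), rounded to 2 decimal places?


Ratio = mult_cost / add_cost = 20 / 4 = 5.0

5.0


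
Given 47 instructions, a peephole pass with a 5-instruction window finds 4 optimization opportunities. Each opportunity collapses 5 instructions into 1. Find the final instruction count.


Each match removes 4 instructions.
Total removed = 4 * 4 = 16
Remaining = 47 - 16 = 31

31


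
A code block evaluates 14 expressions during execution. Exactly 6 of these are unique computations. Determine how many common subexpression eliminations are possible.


CSE count = total expressions - unique expressions
= 14 - 6 = 8

8


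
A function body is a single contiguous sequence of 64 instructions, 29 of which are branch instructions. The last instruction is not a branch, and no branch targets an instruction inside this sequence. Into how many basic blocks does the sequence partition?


With no in-sequence branch targets, the leaders are the first instruction plus the instruction after each branch.
Number of basic blocks = branches + 1
= 29 + 1 = 30

30


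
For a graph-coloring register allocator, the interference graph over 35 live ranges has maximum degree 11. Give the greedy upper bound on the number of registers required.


Greedy coloring never needs more than (max_degree + 1) colors: when coloring a vertex, at most max_degree neighbors are already colored.
Upper bound = 11 + 1 = 12

12


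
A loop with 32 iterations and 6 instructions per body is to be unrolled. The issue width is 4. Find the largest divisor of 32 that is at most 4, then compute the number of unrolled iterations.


Largest divisor of 32 <= 4 is 4
New iterations = 32 / 4 = 8

8


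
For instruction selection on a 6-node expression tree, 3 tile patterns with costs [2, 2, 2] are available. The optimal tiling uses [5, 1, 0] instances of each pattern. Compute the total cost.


Total cost = sum(count_i * cost_i)
= 5*2 + 1*2 + 0*2
= 12

12


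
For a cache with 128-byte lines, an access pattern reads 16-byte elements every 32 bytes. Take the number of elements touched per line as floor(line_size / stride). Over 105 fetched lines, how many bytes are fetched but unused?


Elements per line = floor(128 / 32) = 4
Bytes used per line = 4 * 16 = 64
Wasted per line = 128 - 64 = 64
Total wasted = 64 * 105 = 6720

6720


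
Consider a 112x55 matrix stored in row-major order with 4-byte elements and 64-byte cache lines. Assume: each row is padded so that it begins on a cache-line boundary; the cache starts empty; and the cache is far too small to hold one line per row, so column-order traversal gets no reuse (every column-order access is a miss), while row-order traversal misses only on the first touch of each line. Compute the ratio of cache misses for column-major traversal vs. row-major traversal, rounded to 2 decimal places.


Each row occupies 55 * 4 = 220 bytes and starts on a line boundary, so it spans ceil(220 / 64) = 4 cache lines.
Row-major traversal misses (one per line touched): 112 * ceil(55 * 4 / 64) = 448
Column-major traversal misses (no reuse, every access misses): 112 * 55 = 6160
Ratio = 6160 / 448 = 13.75

13.75
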